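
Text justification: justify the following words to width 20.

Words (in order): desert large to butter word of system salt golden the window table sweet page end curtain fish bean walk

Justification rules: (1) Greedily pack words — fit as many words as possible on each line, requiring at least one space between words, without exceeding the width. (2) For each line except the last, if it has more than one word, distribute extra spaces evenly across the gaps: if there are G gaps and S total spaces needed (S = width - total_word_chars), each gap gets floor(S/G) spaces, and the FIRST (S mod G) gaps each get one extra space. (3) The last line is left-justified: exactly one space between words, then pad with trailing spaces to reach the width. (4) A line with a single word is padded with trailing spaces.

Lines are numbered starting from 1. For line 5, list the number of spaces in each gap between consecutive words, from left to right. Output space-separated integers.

Line 1: ['desert', 'large', 'to'] (min_width=15, slack=5)
Line 2: ['butter', 'word', 'of'] (min_width=14, slack=6)
Line 3: ['system', 'salt', 'golden'] (min_width=18, slack=2)
Line 4: ['the', 'window', 'table'] (min_width=16, slack=4)
Line 5: ['sweet', 'page', 'end'] (min_width=14, slack=6)
Line 6: ['curtain', 'fish', 'bean'] (min_width=17, slack=3)
Line 7: ['walk'] (min_width=4, slack=16)

Answer: 4 4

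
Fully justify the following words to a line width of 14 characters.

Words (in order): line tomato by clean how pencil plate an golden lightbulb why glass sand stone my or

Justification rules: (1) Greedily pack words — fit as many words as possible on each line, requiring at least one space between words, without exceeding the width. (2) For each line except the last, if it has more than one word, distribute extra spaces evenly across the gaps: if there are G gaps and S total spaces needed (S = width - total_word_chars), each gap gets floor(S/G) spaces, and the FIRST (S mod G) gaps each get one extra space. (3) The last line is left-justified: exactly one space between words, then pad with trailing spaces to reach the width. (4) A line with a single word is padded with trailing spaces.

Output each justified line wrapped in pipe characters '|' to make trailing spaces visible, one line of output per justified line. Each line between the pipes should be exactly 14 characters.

Line 1: ['line', 'tomato', 'by'] (min_width=14, slack=0)
Line 2: ['clean', 'how'] (min_width=9, slack=5)
Line 3: ['pencil', 'plate'] (min_width=12, slack=2)
Line 4: ['an', 'golden'] (min_width=9, slack=5)
Line 5: ['lightbulb', 'why'] (min_width=13, slack=1)
Line 6: ['glass', 'sand'] (min_width=10, slack=4)
Line 7: ['stone', 'my', 'or'] (min_width=11, slack=3)

Answer: |line tomato by|
|clean      how|
|pencil   plate|
|an      golden|
|lightbulb  why|
|glass     sand|
|stone my or   |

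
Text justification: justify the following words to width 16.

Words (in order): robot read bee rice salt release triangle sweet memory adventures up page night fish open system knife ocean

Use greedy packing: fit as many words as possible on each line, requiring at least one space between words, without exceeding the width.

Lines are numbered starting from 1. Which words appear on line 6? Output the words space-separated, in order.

Answer: page night fish

Derivation:
Line 1: ['robot', 'read', 'bee'] (min_width=14, slack=2)
Line 2: ['rice', 'salt'] (min_width=9, slack=7)
Line 3: ['release', 'triangle'] (min_width=16, slack=0)
Line 4: ['sweet', 'memory'] (min_width=12, slack=4)
Line 5: ['adventures', 'up'] (min_width=13, slack=3)
Line 6: ['page', 'night', 'fish'] (min_width=15, slack=1)
Line 7: ['open', 'system'] (min_width=11, slack=5)
Line 8: ['knife', 'ocean'] (min_width=11, slack=5)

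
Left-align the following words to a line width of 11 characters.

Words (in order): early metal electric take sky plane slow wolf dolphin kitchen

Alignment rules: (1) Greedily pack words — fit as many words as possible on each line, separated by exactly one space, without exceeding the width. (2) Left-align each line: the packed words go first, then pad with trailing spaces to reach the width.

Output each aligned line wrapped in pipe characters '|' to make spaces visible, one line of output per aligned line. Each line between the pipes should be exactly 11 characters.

Answer: |early metal|
|electric   |
|take sky   |
|plane slow |
|wolf       |
|dolphin    |
|kitchen    |

Derivation:
Line 1: ['early', 'metal'] (min_width=11, slack=0)
Line 2: ['electric'] (min_width=8, slack=3)
Line 3: ['take', 'sky'] (min_width=8, slack=3)
Line 4: ['plane', 'slow'] (min_width=10, slack=1)
Line 5: ['wolf'] (min_width=4, slack=7)
Line 6: ['dolphin'] (min_width=7, slack=4)
Line 7: ['kitchen'] (min_width=7, slack=4)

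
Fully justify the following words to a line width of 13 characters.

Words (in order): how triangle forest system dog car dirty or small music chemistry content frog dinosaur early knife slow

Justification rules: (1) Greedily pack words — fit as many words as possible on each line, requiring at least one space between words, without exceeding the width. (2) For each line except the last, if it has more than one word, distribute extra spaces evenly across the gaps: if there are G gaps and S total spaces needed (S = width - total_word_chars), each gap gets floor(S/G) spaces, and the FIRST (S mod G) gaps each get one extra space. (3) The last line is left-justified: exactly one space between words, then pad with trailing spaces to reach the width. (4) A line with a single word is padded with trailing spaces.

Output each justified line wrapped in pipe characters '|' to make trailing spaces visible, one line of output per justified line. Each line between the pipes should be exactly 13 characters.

Answer: |how  triangle|
|forest system|
|dog car dirty|
|or      small|
|music        |
|chemistry    |
|content  frog|
|dinosaur     |
|early   knife|
|slow         |

Derivation:
Line 1: ['how', 'triangle'] (min_width=12, slack=1)
Line 2: ['forest', 'system'] (min_width=13, slack=0)
Line 3: ['dog', 'car', 'dirty'] (min_width=13, slack=0)
Line 4: ['or', 'small'] (min_width=8, slack=5)
Line 5: ['music'] (min_width=5, slack=8)
Line 6: ['chemistry'] (min_width=9, slack=4)
Line 7: ['content', 'frog'] (min_width=12, slack=1)
Line 8: ['dinosaur'] (min_width=8, slack=5)
Line 9: ['early', 'knife'] (min_width=11, slack=2)
Line 10: ['slow'] (min_width=4, slack=9)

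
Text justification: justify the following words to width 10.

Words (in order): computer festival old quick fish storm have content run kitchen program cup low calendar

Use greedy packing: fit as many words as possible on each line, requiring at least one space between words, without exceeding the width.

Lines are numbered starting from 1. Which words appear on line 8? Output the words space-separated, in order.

Answer: kitchen

Derivation:
Line 1: ['computer'] (min_width=8, slack=2)
Line 2: ['festival'] (min_width=8, slack=2)
Line 3: ['old', 'quick'] (min_width=9, slack=1)
Line 4: ['fish', 'storm'] (min_width=10, slack=0)
Line 5: ['have'] (min_width=4, slack=6)
Line 6: ['content'] (min_width=7, slack=3)
Line 7: ['run'] (min_width=3, slack=7)
Line 8: ['kitchen'] (min_width=7, slack=3)
Line 9: ['program'] (min_width=7, slack=3)
Line 10: ['cup', 'low'] (min_width=7, slack=3)
Line 11: ['calendar'] (min_width=8, slack=2)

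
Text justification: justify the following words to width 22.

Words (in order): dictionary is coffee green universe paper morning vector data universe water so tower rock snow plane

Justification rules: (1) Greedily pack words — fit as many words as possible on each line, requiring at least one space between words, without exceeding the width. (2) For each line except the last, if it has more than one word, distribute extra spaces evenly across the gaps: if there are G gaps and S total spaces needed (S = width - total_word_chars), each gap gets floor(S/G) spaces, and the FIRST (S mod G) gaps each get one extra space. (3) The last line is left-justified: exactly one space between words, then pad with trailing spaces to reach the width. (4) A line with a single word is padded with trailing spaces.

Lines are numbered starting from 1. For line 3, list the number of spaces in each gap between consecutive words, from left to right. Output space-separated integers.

Answer: 3 2

Derivation:
Line 1: ['dictionary', 'is', 'coffee'] (min_width=20, slack=2)
Line 2: ['green', 'universe', 'paper'] (min_width=20, slack=2)
Line 3: ['morning', 'vector', 'data'] (min_width=19, slack=3)
Line 4: ['universe', 'water', 'so'] (min_width=17, slack=5)
Line 5: ['tower', 'rock', 'snow', 'plane'] (min_width=21, slack=1)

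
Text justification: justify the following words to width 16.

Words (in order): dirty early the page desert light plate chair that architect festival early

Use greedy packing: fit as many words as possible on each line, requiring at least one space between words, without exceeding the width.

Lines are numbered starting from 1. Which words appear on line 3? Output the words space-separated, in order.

Answer: light plate

Derivation:
Line 1: ['dirty', 'early', 'the'] (min_width=15, slack=1)
Line 2: ['page', 'desert'] (min_width=11, slack=5)
Line 3: ['light', 'plate'] (min_width=11, slack=5)
Line 4: ['chair', 'that'] (min_width=10, slack=6)
Line 5: ['architect'] (min_width=9, slack=7)
Line 6: ['festival', 'early'] (min_width=14, slack=2)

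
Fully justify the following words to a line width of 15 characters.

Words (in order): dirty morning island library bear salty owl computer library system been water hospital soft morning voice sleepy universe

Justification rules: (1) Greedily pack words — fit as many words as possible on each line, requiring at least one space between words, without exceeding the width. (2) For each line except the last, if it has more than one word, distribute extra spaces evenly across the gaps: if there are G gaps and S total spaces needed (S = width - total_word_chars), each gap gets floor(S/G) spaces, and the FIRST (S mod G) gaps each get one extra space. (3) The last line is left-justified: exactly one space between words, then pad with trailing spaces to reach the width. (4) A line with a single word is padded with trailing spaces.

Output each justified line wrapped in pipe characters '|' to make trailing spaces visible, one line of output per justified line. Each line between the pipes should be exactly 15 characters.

Line 1: ['dirty', 'morning'] (min_width=13, slack=2)
Line 2: ['island', 'library'] (min_width=14, slack=1)
Line 3: ['bear', 'salty', 'owl'] (min_width=14, slack=1)
Line 4: ['computer'] (min_width=8, slack=7)
Line 5: ['library', 'system'] (min_width=14, slack=1)
Line 6: ['been', 'water'] (min_width=10, slack=5)
Line 7: ['hospital', 'soft'] (min_width=13, slack=2)
Line 8: ['morning', 'voice'] (min_width=13, slack=2)
Line 9: ['sleepy', 'universe'] (min_width=15, slack=0)

Answer: |dirty   morning|
|island  library|
|bear  salty owl|
|computer       |
|library  system|
|been      water|
|hospital   soft|
|morning   voice|
|sleepy universe|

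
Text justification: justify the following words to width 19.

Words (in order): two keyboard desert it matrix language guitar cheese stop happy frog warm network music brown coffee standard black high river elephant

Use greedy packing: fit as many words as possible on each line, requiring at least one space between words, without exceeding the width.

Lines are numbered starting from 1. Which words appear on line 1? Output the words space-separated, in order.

Answer: two keyboard desert

Derivation:
Line 1: ['two', 'keyboard', 'desert'] (min_width=19, slack=0)
Line 2: ['it', 'matrix', 'language'] (min_width=18, slack=1)
Line 3: ['guitar', 'cheese', 'stop'] (min_width=18, slack=1)
Line 4: ['happy', 'frog', 'warm'] (min_width=15, slack=4)
Line 5: ['network', 'music', 'brown'] (min_width=19, slack=0)
Line 6: ['coffee', 'standard'] (min_width=15, slack=4)
Line 7: ['black', 'high', 'river'] (min_width=16, slack=3)
Line 8: ['elephant'] (min_width=8, slack=11)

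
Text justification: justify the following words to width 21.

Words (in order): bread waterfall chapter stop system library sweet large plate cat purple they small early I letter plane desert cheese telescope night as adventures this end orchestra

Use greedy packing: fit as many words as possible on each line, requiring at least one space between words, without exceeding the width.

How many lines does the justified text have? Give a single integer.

Line 1: ['bread', 'waterfall'] (min_width=15, slack=6)
Line 2: ['chapter', 'stop', 'system'] (min_width=19, slack=2)
Line 3: ['library', 'sweet', 'large'] (min_width=19, slack=2)
Line 4: ['plate', 'cat', 'purple', 'they'] (min_width=21, slack=0)
Line 5: ['small', 'early', 'I', 'letter'] (min_width=20, slack=1)
Line 6: ['plane', 'desert', 'cheese'] (min_width=19, slack=2)
Line 7: ['telescope', 'night', 'as'] (min_width=18, slack=3)
Line 8: ['adventures', 'this', 'end'] (min_width=19, slack=2)
Line 9: ['orchestra'] (min_width=9, slack=12)
Total lines: 9

Answer: 9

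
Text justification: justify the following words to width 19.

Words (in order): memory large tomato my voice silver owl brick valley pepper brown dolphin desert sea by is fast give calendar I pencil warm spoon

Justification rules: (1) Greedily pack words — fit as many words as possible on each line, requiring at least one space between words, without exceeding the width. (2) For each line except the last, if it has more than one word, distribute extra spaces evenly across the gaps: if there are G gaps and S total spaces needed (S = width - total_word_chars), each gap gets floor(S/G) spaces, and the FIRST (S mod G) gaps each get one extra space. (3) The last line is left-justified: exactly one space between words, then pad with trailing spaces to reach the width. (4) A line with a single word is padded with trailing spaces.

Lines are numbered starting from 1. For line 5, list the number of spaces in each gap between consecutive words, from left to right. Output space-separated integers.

Line 1: ['memory', 'large', 'tomato'] (min_width=19, slack=0)
Line 2: ['my', 'voice', 'silver', 'owl'] (min_width=19, slack=0)
Line 3: ['brick', 'valley', 'pepper'] (min_width=19, slack=0)
Line 4: ['brown', 'dolphin'] (min_width=13, slack=6)
Line 5: ['desert', 'sea', 'by', 'is'] (min_width=16, slack=3)
Line 6: ['fast', 'give', 'calendar'] (min_width=18, slack=1)
Line 7: ['I', 'pencil', 'warm', 'spoon'] (min_width=19, slack=0)

Answer: 2 2 2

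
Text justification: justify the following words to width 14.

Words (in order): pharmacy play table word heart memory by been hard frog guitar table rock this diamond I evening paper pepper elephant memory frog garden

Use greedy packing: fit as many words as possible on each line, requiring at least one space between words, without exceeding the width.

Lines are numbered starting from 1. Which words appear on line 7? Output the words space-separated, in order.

Answer: this diamond I

Derivation:
Line 1: ['pharmacy', 'play'] (min_width=13, slack=1)
Line 2: ['table', 'word'] (min_width=10, slack=4)
Line 3: ['heart', 'memory'] (min_width=12, slack=2)
Line 4: ['by', 'been', 'hard'] (min_width=12, slack=2)
Line 5: ['frog', 'guitar'] (min_width=11, slack=3)
Line 6: ['table', 'rock'] (min_width=10, slack=4)
Line 7: ['this', 'diamond', 'I'] (min_width=14, slack=0)
Line 8: ['evening', 'paper'] (min_width=13, slack=1)
Line 9: ['pepper'] (min_width=6, slack=8)
Line 10: ['elephant'] (min_width=8, slack=6)
Line 11: ['memory', 'frog'] (min_width=11, slack=3)
Line 12: ['garden'] (min_width=6, slack=8)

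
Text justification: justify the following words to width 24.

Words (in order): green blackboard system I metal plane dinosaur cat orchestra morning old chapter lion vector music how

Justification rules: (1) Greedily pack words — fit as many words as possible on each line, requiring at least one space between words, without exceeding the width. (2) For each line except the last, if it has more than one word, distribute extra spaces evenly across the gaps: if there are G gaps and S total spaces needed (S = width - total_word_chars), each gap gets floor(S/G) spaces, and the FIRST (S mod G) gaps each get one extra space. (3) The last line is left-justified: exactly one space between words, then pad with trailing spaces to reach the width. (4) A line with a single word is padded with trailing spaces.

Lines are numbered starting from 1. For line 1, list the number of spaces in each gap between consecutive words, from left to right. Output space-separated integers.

Answer: 2 1

Derivation:
Line 1: ['green', 'blackboard', 'system'] (min_width=23, slack=1)
Line 2: ['I', 'metal', 'plane', 'dinosaur'] (min_width=22, slack=2)
Line 3: ['cat', 'orchestra', 'morning'] (min_width=21, slack=3)
Line 4: ['old', 'chapter', 'lion', 'vector'] (min_width=23, slack=1)
Line 5: ['music', 'how'] (min_width=9, slack=15)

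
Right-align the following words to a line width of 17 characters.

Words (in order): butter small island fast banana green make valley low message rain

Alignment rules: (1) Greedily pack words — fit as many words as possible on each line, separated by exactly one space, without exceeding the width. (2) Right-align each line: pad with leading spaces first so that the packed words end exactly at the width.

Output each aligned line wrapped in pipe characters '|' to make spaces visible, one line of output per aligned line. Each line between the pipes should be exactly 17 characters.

Line 1: ['butter', 'small'] (min_width=12, slack=5)
Line 2: ['island', 'fast'] (min_width=11, slack=6)
Line 3: ['banana', 'green', 'make'] (min_width=17, slack=0)
Line 4: ['valley', 'low'] (min_width=10, slack=7)
Line 5: ['message', 'rain'] (min_width=12, slack=5)

Answer: |     butter small|
|      island fast|
|banana green make|
|       valley low|
|     message rain|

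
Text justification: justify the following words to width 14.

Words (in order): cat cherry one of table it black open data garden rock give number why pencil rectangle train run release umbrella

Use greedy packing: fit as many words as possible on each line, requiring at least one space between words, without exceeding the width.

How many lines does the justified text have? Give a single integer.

Answer: 11

Derivation:
Line 1: ['cat', 'cherry', 'one'] (min_width=14, slack=0)
Line 2: ['of', 'table', 'it'] (min_width=11, slack=3)
Line 3: ['black', 'open'] (min_width=10, slack=4)
Line 4: ['data', 'garden'] (min_width=11, slack=3)
Line 5: ['rock', 'give'] (min_width=9, slack=5)
Line 6: ['number', 'why'] (min_width=10, slack=4)
Line 7: ['pencil'] (min_width=6, slack=8)
Line 8: ['rectangle'] (min_width=9, slack=5)
Line 9: ['train', 'run'] (min_width=9, slack=5)
Line 10: ['release'] (min_width=7, slack=7)
Line 11: ['umbrella'] (min_width=8, slack=6)
Total lines: 11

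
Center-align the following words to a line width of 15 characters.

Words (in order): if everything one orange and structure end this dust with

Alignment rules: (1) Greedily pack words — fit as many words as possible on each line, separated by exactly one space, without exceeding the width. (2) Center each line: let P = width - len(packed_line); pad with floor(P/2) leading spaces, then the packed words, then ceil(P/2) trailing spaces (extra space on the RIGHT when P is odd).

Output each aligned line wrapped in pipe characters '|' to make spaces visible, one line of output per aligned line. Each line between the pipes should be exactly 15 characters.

Line 1: ['if', 'everything'] (min_width=13, slack=2)
Line 2: ['one', 'orange', 'and'] (min_width=14, slack=1)
Line 3: ['structure', 'end'] (min_width=13, slack=2)
Line 4: ['this', 'dust', 'with'] (min_width=14, slack=1)

Answer: | if everything |
|one orange and |
| structure end |
|this dust with |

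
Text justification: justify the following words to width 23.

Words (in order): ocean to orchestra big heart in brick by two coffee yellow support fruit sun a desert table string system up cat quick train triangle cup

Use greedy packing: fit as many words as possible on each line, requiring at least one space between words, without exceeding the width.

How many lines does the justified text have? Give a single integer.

Answer: 7

Derivation:
Line 1: ['ocean', 'to', 'orchestra', 'big'] (min_width=22, slack=1)
Line 2: ['heart', 'in', 'brick', 'by', 'two'] (min_width=21, slack=2)
Line 3: ['coffee', 'yellow', 'support'] (min_width=21, slack=2)
Line 4: ['fruit', 'sun', 'a', 'desert'] (min_width=18, slack=5)
Line 5: ['table', 'string', 'system', 'up'] (min_width=22, slack=1)
Line 6: ['cat', 'quick', 'train'] (min_width=15, slack=8)
Line 7: ['triangle', 'cup'] (min_width=12, slack=11)
Total lines: 7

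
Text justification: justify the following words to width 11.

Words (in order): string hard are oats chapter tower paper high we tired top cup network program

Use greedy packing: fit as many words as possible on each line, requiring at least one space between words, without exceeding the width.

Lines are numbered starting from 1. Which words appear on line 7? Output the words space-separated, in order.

Answer: cup network

Derivation:
Line 1: ['string', 'hard'] (min_width=11, slack=0)
Line 2: ['are', 'oats'] (min_width=8, slack=3)
Line 3: ['chapter'] (min_width=7, slack=4)
Line 4: ['tower', 'paper'] (min_width=11, slack=0)
Line 5: ['high', 'we'] (min_width=7, slack=4)
Line 6: ['tired', 'top'] (min_width=9, slack=2)
Line 7: ['cup', 'network'] (min_width=11, slack=0)
Line 8: ['program'] (min_width=7, slack=4)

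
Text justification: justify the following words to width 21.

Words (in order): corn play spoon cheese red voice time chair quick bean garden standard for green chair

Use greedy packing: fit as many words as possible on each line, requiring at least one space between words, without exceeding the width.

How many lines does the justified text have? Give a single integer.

Line 1: ['corn', 'play', 'spoon'] (min_width=15, slack=6)
Line 2: ['cheese', 'red', 'voice', 'time'] (min_width=21, slack=0)
Line 3: ['chair', 'quick', 'bean'] (min_width=16, slack=5)
Line 4: ['garden', 'standard', 'for'] (min_width=19, slack=2)
Line 5: ['green', 'chair'] (min_width=11, slack=10)
Total lines: 5

Answer: 5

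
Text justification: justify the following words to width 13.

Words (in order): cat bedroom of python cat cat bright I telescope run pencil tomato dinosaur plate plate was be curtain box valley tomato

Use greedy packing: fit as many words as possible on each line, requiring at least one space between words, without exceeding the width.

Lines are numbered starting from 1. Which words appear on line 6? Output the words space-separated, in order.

Answer: dinosaur

Derivation:
Line 1: ['cat', 'bedroom'] (min_width=11, slack=2)
Line 2: ['of', 'python', 'cat'] (min_width=13, slack=0)
Line 3: ['cat', 'bright', 'I'] (min_width=12, slack=1)
Line 4: ['telescope', 'run'] (min_width=13, slack=0)
Line 5: ['pencil', 'tomato'] (min_width=13, slack=0)
Line 6: ['dinosaur'] (min_width=8, slack=5)
Line 7: ['plate', 'plate'] (min_width=11, slack=2)
Line 8: ['was', 'be'] (min_width=6, slack=7)
Line 9: ['curtain', 'box'] (min_width=11, slack=2)
Line 10: ['valley', 'tomato'] (min_width=13, slack=0)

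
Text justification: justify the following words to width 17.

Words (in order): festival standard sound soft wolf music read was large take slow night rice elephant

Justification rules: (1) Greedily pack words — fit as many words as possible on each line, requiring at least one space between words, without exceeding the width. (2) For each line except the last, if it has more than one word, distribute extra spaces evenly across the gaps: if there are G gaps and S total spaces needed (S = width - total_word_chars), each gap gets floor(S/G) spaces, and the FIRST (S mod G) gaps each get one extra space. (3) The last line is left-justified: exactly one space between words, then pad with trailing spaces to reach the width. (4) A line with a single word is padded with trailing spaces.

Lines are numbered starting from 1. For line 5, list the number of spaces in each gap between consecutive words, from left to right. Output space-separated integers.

Answer: 8

Derivation:
Line 1: ['festival', 'standard'] (min_width=17, slack=0)
Line 2: ['sound', 'soft', 'wolf'] (min_width=15, slack=2)
Line 3: ['music', 'read', 'was'] (min_width=14, slack=3)
Line 4: ['large', 'take', 'slow'] (min_width=15, slack=2)
Line 5: ['night', 'rice'] (min_width=10, slack=7)
Line 6: ['elephant'] (min_width=8, slack=9)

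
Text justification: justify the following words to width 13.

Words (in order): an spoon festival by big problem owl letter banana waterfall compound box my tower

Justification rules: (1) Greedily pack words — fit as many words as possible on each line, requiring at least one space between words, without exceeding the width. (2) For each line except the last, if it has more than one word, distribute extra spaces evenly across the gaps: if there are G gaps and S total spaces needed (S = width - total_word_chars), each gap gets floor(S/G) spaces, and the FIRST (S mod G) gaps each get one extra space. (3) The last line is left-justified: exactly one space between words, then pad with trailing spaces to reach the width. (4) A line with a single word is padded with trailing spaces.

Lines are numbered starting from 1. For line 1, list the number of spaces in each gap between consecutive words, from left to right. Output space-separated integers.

Answer: 6

Derivation:
Line 1: ['an', 'spoon'] (min_width=8, slack=5)
Line 2: ['festival', 'by'] (min_width=11, slack=2)
Line 3: ['big', 'problem'] (min_width=11, slack=2)
Line 4: ['owl', 'letter'] (min_width=10, slack=3)
Line 5: ['banana'] (min_width=6, slack=7)
Line 6: ['waterfall'] (min_width=9, slack=4)
Line 7: ['compound', 'box'] (min_width=12, slack=1)
Line 8: ['my', 'tower'] (min_width=8, slack=5)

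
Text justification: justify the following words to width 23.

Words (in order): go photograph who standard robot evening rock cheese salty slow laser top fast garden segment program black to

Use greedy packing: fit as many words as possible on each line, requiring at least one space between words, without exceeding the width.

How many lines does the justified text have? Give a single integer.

Answer: 6

Derivation:
Line 1: ['go', 'photograph', 'who'] (min_width=17, slack=6)
Line 2: ['standard', 'robot', 'evening'] (min_width=22, slack=1)
Line 3: ['rock', 'cheese', 'salty', 'slow'] (min_width=22, slack=1)
Line 4: ['laser', 'top', 'fast', 'garden'] (min_width=21, slack=2)
Line 5: ['segment', 'program', 'black'] (min_width=21, slack=2)
Line 6: ['to'] (min_width=2, slack=21)
Total lines: 6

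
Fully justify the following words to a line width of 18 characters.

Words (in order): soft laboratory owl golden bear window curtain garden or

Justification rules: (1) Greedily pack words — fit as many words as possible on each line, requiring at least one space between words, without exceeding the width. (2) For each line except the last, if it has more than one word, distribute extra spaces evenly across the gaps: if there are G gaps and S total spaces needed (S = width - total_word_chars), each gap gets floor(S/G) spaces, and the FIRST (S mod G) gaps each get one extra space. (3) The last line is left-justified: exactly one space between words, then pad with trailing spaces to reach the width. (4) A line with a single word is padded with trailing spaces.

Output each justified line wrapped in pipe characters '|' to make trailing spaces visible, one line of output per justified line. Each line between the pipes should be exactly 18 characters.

Line 1: ['soft', 'laboratory'] (min_width=15, slack=3)
Line 2: ['owl', 'golden', 'bear'] (min_width=15, slack=3)
Line 3: ['window', 'curtain'] (min_width=14, slack=4)
Line 4: ['garden', 'or'] (min_width=9, slack=9)

Answer: |soft    laboratory|
|owl   golden  bear|
|window     curtain|
|garden or         |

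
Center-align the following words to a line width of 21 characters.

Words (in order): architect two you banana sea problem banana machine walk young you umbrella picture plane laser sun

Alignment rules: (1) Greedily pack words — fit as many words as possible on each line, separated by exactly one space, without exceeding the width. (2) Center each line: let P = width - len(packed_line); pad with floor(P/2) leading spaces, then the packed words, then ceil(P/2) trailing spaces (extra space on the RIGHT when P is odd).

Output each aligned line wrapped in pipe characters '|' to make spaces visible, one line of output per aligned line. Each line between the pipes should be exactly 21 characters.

Answer: |  architect two you  |
| banana sea problem  |
| banana machine walk |
| young you umbrella  |
| picture plane laser |
|         sun         |

Derivation:
Line 1: ['architect', 'two', 'you'] (min_width=17, slack=4)
Line 2: ['banana', 'sea', 'problem'] (min_width=18, slack=3)
Line 3: ['banana', 'machine', 'walk'] (min_width=19, slack=2)
Line 4: ['young', 'you', 'umbrella'] (min_width=18, slack=3)
Line 5: ['picture', 'plane', 'laser'] (min_width=19, slack=2)
Line 6: ['sun'] (min_width=3, slack=18)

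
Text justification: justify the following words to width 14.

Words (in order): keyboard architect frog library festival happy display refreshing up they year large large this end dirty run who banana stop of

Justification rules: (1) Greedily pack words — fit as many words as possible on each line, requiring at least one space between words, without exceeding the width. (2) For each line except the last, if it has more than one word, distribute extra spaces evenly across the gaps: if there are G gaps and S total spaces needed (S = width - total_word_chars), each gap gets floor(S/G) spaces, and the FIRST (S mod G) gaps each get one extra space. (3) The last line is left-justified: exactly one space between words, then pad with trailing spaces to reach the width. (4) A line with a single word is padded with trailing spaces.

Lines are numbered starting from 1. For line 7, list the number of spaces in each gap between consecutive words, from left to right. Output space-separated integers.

Answer: 6

Derivation:
Line 1: ['keyboard'] (min_width=8, slack=6)
Line 2: ['architect', 'frog'] (min_width=14, slack=0)
Line 3: ['library'] (min_width=7, slack=7)
Line 4: ['festival', 'happy'] (min_width=14, slack=0)
Line 5: ['display'] (min_width=7, slack=7)
Line 6: ['refreshing', 'up'] (min_width=13, slack=1)
Line 7: ['they', 'year'] (min_width=9, slack=5)
Line 8: ['large', 'large'] (min_width=11, slack=3)
Line 9: ['this', 'end', 'dirty'] (min_width=14, slack=0)
Line 10: ['run', 'who', 'banana'] (min_width=14, slack=0)
Line 11: ['stop', 'of'] (min_width=7, slack=7)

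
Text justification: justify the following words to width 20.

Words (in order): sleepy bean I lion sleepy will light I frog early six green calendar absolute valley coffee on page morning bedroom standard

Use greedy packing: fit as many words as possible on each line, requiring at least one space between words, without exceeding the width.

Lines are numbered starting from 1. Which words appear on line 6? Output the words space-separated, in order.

Answer: page morning bedroom

Derivation:
Line 1: ['sleepy', 'bean', 'I', 'lion'] (min_width=18, slack=2)
Line 2: ['sleepy', 'will', 'light', 'I'] (min_width=19, slack=1)
Line 3: ['frog', 'early', 'six', 'green'] (min_width=20, slack=0)
Line 4: ['calendar', 'absolute'] (min_width=17, slack=3)
Line 5: ['valley', 'coffee', 'on'] (min_width=16, slack=4)
Line 6: ['page', 'morning', 'bedroom'] (min_width=20, slack=0)
Line 7: ['standard'] (min_width=8, slack=12)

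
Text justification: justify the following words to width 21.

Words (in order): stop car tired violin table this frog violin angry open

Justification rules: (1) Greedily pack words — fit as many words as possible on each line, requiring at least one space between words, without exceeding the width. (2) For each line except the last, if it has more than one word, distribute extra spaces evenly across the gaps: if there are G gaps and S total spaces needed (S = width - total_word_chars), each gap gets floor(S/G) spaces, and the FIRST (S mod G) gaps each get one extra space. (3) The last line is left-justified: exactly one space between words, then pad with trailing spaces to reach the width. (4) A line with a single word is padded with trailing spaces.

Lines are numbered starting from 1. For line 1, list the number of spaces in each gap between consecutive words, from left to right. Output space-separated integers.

Line 1: ['stop', 'car', 'tired', 'violin'] (min_width=21, slack=0)
Line 2: ['table', 'this', 'frog'] (min_width=15, slack=6)
Line 3: ['violin', 'angry', 'open'] (min_width=17, slack=4)

Answer: 1 1 1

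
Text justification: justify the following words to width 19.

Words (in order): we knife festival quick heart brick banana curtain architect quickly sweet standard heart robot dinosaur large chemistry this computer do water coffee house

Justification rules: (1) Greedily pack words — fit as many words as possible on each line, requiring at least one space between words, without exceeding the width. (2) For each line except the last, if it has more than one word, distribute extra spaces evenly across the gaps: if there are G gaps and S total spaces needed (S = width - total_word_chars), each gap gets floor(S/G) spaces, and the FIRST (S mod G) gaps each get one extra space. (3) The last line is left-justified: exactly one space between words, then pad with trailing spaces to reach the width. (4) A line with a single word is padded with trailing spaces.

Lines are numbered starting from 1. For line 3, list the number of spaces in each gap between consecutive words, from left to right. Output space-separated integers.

Line 1: ['we', 'knife', 'festival'] (min_width=17, slack=2)
Line 2: ['quick', 'heart', 'brick'] (min_width=17, slack=2)
Line 3: ['banana', 'curtain'] (min_width=14, slack=5)
Line 4: ['architect', 'quickly'] (min_width=17, slack=2)
Line 5: ['sweet', 'standard'] (min_width=14, slack=5)
Line 6: ['heart', 'robot'] (min_width=11, slack=8)
Line 7: ['dinosaur', 'large'] (min_width=14, slack=5)
Line 8: ['chemistry', 'this'] (min_width=14, slack=5)
Line 9: ['computer', 'do', 'water'] (min_width=17, slack=2)
Line 10: ['coffee', 'house'] (min_width=12, slack=7)

Answer: 6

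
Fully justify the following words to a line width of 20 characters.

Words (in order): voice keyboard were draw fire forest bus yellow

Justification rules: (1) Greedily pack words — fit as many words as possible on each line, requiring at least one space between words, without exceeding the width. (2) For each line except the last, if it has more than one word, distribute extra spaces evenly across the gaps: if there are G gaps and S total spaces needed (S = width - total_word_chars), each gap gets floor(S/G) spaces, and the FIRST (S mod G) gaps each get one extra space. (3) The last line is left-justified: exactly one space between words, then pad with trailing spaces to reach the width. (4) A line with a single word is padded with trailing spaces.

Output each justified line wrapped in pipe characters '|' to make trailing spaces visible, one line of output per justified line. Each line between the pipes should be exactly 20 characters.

Line 1: ['voice', 'keyboard', 'were'] (min_width=19, slack=1)
Line 2: ['draw', 'fire', 'forest', 'bus'] (min_width=20, slack=0)
Line 3: ['yellow'] (min_width=6, slack=14)

Answer: |voice  keyboard were|
|draw fire forest bus|
|yellow              |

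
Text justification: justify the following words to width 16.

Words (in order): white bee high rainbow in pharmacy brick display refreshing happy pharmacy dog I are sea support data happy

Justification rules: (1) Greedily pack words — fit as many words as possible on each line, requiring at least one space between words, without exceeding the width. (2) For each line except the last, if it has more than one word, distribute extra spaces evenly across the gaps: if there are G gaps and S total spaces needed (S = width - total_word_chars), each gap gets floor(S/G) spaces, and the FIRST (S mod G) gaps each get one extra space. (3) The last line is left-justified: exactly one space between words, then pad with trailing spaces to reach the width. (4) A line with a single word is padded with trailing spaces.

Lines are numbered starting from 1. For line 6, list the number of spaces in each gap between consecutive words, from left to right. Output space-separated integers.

Line 1: ['white', 'bee', 'high'] (min_width=14, slack=2)
Line 2: ['rainbow', 'in'] (min_width=10, slack=6)
Line 3: ['pharmacy', 'brick'] (min_width=14, slack=2)
Line 4: ['display'] (min_width=7, slack=9)
Line 5: ['refreshing', 'happy'] (min_width=16, slack=0)
Line 6: ['pharmacy', 'dog', 'I'] (min_width=14, slack=2)
Line 7: ['are', 'sea', 'support'] (min_width=15, slack=1)
Line 8: ['data', 'happy'] (min_width=10, slack=6)

Answer: 2 2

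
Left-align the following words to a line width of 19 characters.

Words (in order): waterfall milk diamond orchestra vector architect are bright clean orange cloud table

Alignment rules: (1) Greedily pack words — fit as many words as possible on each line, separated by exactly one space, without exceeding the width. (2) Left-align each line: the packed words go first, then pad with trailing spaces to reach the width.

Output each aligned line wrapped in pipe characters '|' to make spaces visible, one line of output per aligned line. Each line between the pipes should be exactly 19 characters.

Line 1: ['waterfall', 'milk'] (min_width=14, slack=5)
Line 2: ['diamond', 'orchestra'] (min_width=17, slack=2)
Line 3: ['vector', 'architect'] (min_width=16, slack=3)
Line 4: ['are', 'bright', 'clean'] (min_width=16, slack=3)
Line 5: ['orange', 'cloud', 'table'] (min_width=18, slack=1)

Answer: |waterfall milk     |
|diamond orchestra  |
|vector architect   |
|are bright clean   |
|orange cloud table |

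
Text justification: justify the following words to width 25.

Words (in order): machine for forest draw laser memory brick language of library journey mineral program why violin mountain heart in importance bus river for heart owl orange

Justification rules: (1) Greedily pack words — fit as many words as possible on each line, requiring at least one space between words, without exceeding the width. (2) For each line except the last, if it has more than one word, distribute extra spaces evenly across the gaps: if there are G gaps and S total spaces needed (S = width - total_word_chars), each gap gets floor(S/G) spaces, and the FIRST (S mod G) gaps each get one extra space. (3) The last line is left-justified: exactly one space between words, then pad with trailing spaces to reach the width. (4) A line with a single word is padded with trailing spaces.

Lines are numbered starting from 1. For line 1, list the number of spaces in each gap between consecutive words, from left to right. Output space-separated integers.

Answer: 2 2 1

Derivation:
Line 1: ['machine', 'for', 'forest', 'draw'] (min_width=23, slack=2)
Line 2: ['laser', 'memory', 'brick'] (min_width=18, slack=7)
Line 3: ['language', 'of', 'library'] (min_width=19, slack=6)
Line 4: ['journey', 'mineral', 'program'] (min_width=23, slack=2)
Line 5: ['why', 'violin', 'mountain', 'heart'] (min_width=25, slack=0)
Line 6: ['in', 'importance', 'bus', 'river'] (min_width=23, slack=2)
Line 7: ['for', 'heart', 'owl', 'orange'] (min_width=20, slack=5)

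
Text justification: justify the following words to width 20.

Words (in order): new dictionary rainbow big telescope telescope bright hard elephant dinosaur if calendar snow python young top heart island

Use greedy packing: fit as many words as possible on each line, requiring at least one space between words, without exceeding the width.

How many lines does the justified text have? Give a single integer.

Answer: 7

Derivation:
Line 1: ['new', 'dictionary'] (min_width=14, slack=6)
Line 2: ['rainbow', 'big'] (min_width=11, slack=9)
Line 3: ['telescope', 'telescope'] (min_width=19, slack=1)
Line 4: ['bright', 'hard', 'elephant'] (min_width=20, slack=0)
Line 5: ['dinosaur', 'if', 'calendar'] (min_width=20, slack=0)
Line 6: ['snow', 'python', 'young'] (min_width=17, slack=3)
Line 7: ['top', 'heart', 'island'] (min_width=16, slack=4)
Total lines: 7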